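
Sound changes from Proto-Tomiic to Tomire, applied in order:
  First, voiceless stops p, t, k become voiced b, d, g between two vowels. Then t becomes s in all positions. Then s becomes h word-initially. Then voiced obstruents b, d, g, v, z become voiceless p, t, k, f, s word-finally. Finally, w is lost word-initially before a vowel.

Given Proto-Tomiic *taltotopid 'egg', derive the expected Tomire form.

halsodobit

Tomire: start from *taltotopid.
  rule 1 (intervocalic voicing): taltotopid → taltodobid
  rule 2 (unconditioned shift): taltodobid → salsodobid
  rule 3 (debuccalisation): salsodobid → halsodobid
  rule 4 (final devoicing): halsodobid → halsodobit
  rule 5: no change — halsodobit
  ⇒ Tomire halsodobit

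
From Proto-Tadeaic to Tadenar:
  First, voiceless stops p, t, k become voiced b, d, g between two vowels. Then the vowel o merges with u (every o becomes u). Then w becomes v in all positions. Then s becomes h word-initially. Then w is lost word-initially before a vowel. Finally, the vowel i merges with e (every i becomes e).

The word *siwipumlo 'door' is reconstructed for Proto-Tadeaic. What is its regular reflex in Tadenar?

hevebumlu

Tadenar: *siwipumlo > siwibumlo > siwibumlu > sivibumlu > hivibumlu > hevebumlu  (by intervocalic voicing, vowel merger, unconditioned shift, debuccalisation, vowel merger)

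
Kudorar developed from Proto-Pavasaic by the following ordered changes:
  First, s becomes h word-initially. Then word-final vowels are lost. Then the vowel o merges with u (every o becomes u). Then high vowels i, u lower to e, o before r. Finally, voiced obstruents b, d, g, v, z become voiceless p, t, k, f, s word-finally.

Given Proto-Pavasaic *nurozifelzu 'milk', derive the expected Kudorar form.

Kudorar: start from *nurozifelzu.
  rule 1: no change — nurozifelzu
  rule 2 (apocope): nurozifelzu → nurozifelz
  rule 3 (vowel merger): nurozifelz → nuruzifelz
  rule 4 (pre-rhotic lowering): nuruzifelz → noruzifelz
  rule 5 (final devoicing): noruzifelz → noruzifels
  ⇒ Kudorar noruzifels

noruzifels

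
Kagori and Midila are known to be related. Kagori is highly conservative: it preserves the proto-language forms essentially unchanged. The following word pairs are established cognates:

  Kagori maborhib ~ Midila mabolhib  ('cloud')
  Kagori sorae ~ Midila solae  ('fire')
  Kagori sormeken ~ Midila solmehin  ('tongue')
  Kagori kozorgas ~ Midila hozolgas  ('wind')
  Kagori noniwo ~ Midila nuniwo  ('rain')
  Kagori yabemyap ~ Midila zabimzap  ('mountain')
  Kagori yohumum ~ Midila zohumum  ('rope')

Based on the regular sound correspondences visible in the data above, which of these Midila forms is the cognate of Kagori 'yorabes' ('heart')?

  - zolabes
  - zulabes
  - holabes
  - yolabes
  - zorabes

zolabes

yohumum ~ zohumum — Kagori y corresponds to Midila z word-initially before a back vowel.
sorae ~ solae — Kagori r corresponds to Midila l between vowels (before a back vowel).
Applying these to Kagori 'yorabes':
  yorabes → zorabes   (y→z word-initially before a back vowel)
  zorabes → zolabes   (r→l between vowels (before a back vowel))
So the Midila cognate is 'zolabes'.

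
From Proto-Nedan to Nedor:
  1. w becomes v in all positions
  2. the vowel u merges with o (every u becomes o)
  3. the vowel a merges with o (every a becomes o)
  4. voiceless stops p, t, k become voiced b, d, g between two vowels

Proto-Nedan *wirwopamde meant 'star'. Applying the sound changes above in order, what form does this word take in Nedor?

Nedor: *wirwopamde > virvopamde > virvopomde > virvobomde  (by unconditioned shift, vowel merger, intervocalic voicing)

virvobomde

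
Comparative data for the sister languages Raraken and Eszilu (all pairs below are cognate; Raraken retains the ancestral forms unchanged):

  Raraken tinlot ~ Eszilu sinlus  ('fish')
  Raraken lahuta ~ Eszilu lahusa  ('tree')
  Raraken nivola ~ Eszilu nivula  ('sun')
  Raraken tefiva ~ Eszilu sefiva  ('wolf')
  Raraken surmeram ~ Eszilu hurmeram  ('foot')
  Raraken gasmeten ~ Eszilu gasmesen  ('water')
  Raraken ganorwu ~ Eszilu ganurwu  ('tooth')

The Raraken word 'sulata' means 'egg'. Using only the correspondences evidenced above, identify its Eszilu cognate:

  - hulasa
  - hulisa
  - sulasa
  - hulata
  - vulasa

surmeram ~ hurmeram — Raraken s corresponds to Eszilu h word-initially before a back vowel.
lahuta ~ lahusa — Raraken t corresponds to Eszilu s between vowels (before a back vowel).
Applying these to Raraken 'sulata':
  sulata → hulata   (s→h word-initially before a back vowel)
  hulata → hulasa   (t→s between vowels (before a back vowel))
So the Eszilu cognate is 'hulasa'.

hulasa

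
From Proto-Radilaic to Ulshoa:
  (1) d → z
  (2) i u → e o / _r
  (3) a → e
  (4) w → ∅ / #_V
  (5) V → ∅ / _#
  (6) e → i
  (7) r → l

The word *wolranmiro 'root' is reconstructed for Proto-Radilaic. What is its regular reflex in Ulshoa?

Ulshoa: start from *wolranmiro.
  rule 1: no change — wolranmiro
  rule 2 (pre-rhotic lowering): wolranmiro → wolranmero
  rule 3 (vowel merger): wolranmero → wolrenmero
  rule 4 (glide loss): wolrenmero → olrenmero
  rule 5 (apocope): olrenmero → olrenmer
  rule 6 (vowel merger): olrenmer → olrinmir
  rule 7 (unconditioned shift): olrinmir → ollinmil
  ⇒ Ulshoa ollinmil

ollinmil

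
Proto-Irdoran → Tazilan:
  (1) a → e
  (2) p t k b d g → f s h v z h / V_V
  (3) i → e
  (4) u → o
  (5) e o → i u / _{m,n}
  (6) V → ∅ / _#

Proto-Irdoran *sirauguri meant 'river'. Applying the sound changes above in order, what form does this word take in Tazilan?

Tazilan: *sirauguri > sireuguri > sireuhuri > sereuhure > sereohore > sereohor  (by vowel merger, intervocalic lenition, vowel merger, vowel merger, apocope)

sereohor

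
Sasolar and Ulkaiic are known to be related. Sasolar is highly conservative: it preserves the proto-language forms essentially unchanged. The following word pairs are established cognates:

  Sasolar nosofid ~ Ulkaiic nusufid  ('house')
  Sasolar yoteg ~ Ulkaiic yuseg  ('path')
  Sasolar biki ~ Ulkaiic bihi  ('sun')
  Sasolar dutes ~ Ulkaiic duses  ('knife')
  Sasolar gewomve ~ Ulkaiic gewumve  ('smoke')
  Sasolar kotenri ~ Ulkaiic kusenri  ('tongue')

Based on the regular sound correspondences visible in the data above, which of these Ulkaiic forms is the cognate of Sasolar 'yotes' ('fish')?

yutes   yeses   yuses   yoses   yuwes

nosofid ~ nusufid, yoteg ~ yuseg — Sasolar o corresponds to Ulkaiic u after a consonant, before a consonant other than r, m, n, p, b, f, v.
yoteg ~ yuseg, dutes ~ duses — Sasolar t corresponds to Ulkaiic s between vowels (before a front vowel).
Applying these to Sasolar 'yotes':
  yotes → yutes   (o→u after a consonant, before a consonant other than r, m, n, p, b, f, v)
  yutes → yuses   (t→s between vowels (before a front vowel))
So the Ulkaiic cognate is 'yuses'.

yuses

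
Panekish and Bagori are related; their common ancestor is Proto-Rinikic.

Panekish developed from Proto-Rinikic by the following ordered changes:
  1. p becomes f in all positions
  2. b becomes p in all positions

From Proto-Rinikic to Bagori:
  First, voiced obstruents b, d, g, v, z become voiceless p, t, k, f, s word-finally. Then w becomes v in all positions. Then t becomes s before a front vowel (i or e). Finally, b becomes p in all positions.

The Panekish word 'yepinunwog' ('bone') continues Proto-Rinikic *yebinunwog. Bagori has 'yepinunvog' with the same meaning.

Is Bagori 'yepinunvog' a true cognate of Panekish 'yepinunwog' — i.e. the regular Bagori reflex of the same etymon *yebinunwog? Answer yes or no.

no

Derive the expected Bagori reflex of *yebinunwog:
Bagori: *yebinunwog > yebinunwok > yebinunvok > yepinunvok  (by final devoicing, unconditioned shift, unconditioned shift)
The regular Bagori reflex would be 'yepinunvok', but the attested form is 'yepinunvog'. The correspondence is irregular, so they are not cognates (the Bagori form has a different source).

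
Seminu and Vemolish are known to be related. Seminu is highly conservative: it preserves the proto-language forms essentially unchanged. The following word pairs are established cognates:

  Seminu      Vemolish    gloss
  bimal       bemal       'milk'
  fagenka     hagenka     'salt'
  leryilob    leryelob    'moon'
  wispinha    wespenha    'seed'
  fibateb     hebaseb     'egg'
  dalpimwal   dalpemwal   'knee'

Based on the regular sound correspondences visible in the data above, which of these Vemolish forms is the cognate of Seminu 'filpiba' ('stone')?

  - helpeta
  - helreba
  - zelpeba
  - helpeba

helpeba

fibateb ~ hebaseb — Seminu f corresponds to Vemolish h word-initially before a front vowel.
leryilob ~ leryelob, wispinha ~ wespenha — Seminu i corresponds to Vemolish e after a consonant, before a consonant other than r, m, n, p, b, f, v.
fibateb ~ hebaseb — Seminu i corresponds to Vemolish e after a consonant, before a labial obstruent.
Applying these to Seminu 'filpiba':
  filpiba → hilpiba   (f→h word-initially before a front vowel)
  hilpiba → helpiba   (i→e after a consonant, before a consonant other than r, m, n, p, b, f, v)
  helpiba → helpeba   (i→e after a consonant, before a labial obstruent)
So the Vemolish cognate is 'helpeba'.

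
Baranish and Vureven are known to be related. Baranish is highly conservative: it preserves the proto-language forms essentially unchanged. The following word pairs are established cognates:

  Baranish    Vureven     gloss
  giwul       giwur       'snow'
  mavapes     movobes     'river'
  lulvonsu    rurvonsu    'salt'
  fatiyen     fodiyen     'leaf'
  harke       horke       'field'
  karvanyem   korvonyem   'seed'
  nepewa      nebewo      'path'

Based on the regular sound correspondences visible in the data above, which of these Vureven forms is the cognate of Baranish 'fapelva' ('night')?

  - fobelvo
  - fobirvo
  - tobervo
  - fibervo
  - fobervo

fobervo

mavapes ~ movobes — Baranish a corresponds to Vureven o after a consonant, before a labial obstruent.
mavapes ~ movobes, nepewa ~ nebewo — Baranish p corresponds to Vureven b between vowels (before a front vowel).
lulvonsu ~ rurvonsu — Baranish l corresponds to Vureven r after a vowel, before a labial obstruent.
nepewa ~ nebewo — Baranish a corresponds to Vureven o word-finally.
Applying these to Baranish 'fapelva':
  fapelva → fopelva   (a→o after a consonant, before a labial obstruent)
  fopelva → fobelva   (p→b between vowels (before a front vowel))
  fobelva → foberva   (l→r after a vowel, before a labial obstruent)
  foberva → fobervo   (a→o word-finally)
So the Vureven cognate is 'fobervo'.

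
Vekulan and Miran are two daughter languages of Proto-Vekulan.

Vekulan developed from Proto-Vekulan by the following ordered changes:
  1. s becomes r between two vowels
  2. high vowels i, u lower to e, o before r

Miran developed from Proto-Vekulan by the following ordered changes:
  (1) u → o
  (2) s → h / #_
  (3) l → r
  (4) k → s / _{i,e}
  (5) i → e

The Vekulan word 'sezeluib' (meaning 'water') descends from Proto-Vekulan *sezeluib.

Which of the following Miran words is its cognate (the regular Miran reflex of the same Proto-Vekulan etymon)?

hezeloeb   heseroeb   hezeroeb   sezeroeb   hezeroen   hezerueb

hezeroeb

Miran: *sezeluib
  sezeluib → sezeloib   [vowel merger]
  sezeloib → hezeloib   [debuccalisation]
  hezeloib → hezeroib   [unconditioned shift]
  hezeroib (rule 4 does not apply)
  hezeroib → hezeroeb   [vowel merger]
  giving Miran hezeroeb.
The other candidates each miss or misapply at least one Miran change.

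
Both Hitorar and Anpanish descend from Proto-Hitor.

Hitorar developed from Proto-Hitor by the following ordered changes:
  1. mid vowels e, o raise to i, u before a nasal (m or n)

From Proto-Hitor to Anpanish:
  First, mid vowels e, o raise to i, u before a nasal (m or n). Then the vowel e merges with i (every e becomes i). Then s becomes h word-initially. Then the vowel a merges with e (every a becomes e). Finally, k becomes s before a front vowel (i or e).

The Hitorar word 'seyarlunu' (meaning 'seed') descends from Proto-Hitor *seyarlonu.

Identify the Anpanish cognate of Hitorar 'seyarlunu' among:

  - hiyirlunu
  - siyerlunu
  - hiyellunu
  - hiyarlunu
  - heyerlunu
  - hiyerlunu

Anpanish: start from *seyarlonu.
  rule 1 (pre-nasal raising): seyarlonu → seyarlunu
  rule 2 (vowel merger): seyarlunu → siyarlunu
  rule 3 (debuccalisation): siyarlunu → hiyarlunu
  rule 4 (vowel merger): hiyarlunu → hiyerlunu
  rule 5: no change — hiyerlunu
  ⇒ Anpanish hiyerlunu
Only 'hiyerlunu' matches the regular Anpanish development of *seyarlonu.

hiyerlunu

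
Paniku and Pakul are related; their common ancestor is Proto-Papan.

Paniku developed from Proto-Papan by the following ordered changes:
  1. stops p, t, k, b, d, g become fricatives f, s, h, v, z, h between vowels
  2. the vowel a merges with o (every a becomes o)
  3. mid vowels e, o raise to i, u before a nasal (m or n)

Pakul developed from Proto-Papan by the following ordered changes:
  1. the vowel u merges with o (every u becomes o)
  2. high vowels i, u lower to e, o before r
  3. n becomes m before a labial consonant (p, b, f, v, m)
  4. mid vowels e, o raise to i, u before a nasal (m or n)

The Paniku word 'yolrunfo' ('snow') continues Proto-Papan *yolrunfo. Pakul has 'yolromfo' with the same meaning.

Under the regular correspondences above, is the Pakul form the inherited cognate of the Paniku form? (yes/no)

Derive the expected Pakul reflex of *yolrunfo:
Pakul: *yolrunfo > yolronfo > yolromfo > yolrumfo  (by vowel merger, nasal place assimilation, pre-nasal raising)
The regular Pakul reflex would be 'yolrumfo', but the attested form is 'yolromfo'. The correspondence is irregular, so they are not cognates (the Pakul form has a different source).

no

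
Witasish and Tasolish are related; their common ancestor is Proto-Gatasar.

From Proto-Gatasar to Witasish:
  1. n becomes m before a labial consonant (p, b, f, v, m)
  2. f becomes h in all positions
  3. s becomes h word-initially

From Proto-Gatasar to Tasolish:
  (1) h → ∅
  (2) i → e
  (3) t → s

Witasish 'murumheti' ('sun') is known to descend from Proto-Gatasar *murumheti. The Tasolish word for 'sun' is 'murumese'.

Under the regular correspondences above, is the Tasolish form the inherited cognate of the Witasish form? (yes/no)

yes

Derive the expected Tasolish reflex of *murumheti:
Tasolish: *murumheti
  murumheti → murumeti   [h-loss]
  murumeti → murumete   [vowel merger]
  murumete → murumese   [unconditioned shift]
  giving Tasolish murumese.
Tasolish 'murumese' matches the regular reflex exactly, so the pair is cognate.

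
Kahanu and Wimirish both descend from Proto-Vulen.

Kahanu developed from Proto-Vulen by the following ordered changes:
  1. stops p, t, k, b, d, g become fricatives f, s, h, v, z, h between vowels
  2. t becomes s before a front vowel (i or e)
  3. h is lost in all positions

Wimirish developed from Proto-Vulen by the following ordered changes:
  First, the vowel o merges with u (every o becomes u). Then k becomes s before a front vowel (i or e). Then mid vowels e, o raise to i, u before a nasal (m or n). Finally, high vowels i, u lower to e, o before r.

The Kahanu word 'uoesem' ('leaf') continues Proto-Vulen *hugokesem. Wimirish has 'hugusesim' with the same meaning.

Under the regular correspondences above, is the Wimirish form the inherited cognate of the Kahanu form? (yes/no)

yes

Derive the expected Wimirish reflex of *hugokesem:
Wimirish: *hugokesem
  hugokesem → hugukesem   [vowel merger]
  hugukesem → hugusesem   [palatalisation]
  hugusesem → hugusesim   [pre-nasal raising]
  hugusesim (rule 4 does not apply)
  giving Wimirish hugusesim.
Wimirish 'hugusesim' matches the regular reflex exactly, so the pair is cognate.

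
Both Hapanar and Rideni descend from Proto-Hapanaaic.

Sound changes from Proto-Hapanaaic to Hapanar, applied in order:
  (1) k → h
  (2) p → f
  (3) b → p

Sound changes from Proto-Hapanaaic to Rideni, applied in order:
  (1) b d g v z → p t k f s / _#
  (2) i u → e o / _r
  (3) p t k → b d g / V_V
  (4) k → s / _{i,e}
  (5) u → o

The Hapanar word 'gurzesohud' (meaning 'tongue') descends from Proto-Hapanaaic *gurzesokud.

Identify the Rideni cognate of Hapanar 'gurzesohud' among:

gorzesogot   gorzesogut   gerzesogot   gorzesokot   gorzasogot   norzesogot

Rideni: *gurzesokud > gurzesokut > gorzesokut > gorzesogut > gorzesogot  (by final devoicing, pre-rhotic lowering, intervocalic voicing, vowel merger)
Only 'gorzesogot' matches the regular Rideni development of *gurzesokud.

gorzesogot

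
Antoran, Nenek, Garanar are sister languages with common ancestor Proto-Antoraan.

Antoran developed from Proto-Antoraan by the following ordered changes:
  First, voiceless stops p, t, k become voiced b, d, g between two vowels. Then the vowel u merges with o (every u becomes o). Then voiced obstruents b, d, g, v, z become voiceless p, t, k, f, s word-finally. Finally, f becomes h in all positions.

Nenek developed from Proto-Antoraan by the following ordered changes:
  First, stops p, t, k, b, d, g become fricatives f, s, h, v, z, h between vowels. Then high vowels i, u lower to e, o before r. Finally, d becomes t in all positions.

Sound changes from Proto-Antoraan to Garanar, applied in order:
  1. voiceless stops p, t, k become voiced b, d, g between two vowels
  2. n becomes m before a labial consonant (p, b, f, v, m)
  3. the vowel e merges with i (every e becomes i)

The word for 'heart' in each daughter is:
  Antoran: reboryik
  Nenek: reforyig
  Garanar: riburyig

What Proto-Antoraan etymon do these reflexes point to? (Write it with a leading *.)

*repuryig

Position 2: Antoran has e, Nenek has e, Garanar has i. Antoran preserves e here (none of its changes turn any other segment into e), so the proto-segment is *e.
Position 4: Antoran has o, Nenek has o, Garanar has u. Garanar preserves u here (none of its changes turn any other segment into u), so the proto-segment is *u.
Position 3: Antoran has b, Nenek has f, Garanar has b. Taking the neighbouring segments as reconstructed: Antoran b could go back to *p or *b; Nenek f could go back to *p or *f; Garanar b could go back to *p or *b — the one source consistent with every daughter is *p.
Verify the candidate proto-form against each daughter:
Antoran: *repuryig > reburyig > reboryig > reboryik  (by intervocalic voicing, vowel merger, final devoicing)
Nenek: *repuryig
  repuryig → refuryig   [intervocalic lenition]
  refuryig → reforyig   [pre-rhotic lowering]
  reforyig (rule 3 does not apply)
  giving Nenek reforyig.
Garanar: *repuryig > reburyig > riburyig  (by intervocalic voicing, vowel merger)
*repuryig is the unique common source.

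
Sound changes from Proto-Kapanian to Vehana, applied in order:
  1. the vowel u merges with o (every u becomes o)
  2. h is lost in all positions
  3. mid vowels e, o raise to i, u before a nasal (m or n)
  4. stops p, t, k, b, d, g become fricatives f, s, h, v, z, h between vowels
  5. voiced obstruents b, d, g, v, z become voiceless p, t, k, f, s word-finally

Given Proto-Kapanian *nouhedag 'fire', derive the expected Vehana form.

nooezak

Vehana: *nouhedag
  nouhedag → noohedag   [vowel merger]
  noohedag → nooedag   [h-loss]
  nooedag (rule 3 does not apply)
  nooedag → nooezag   [intervocalic lenition]
  nooezag → nooezak   [final devoicing]
  giving Vehana nooezak.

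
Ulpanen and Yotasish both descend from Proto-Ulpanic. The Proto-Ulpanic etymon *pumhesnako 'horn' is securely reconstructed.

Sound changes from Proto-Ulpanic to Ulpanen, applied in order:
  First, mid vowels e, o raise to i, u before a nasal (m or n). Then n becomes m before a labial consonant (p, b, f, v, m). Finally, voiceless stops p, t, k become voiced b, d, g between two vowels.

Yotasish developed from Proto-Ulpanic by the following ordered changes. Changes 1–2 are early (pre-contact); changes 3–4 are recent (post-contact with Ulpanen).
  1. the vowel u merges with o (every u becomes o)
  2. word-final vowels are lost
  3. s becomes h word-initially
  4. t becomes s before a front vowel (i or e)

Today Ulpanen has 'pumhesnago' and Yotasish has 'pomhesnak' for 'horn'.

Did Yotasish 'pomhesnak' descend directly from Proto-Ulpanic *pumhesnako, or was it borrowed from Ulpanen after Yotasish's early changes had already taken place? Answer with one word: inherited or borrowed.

inherited

If inherited, *pumhesnako would pass through all of Yotasish's changes:
Yotasish: *pumhesnako > pomhesnako > pomhesnak  (by vowel merger, apocope)
If borrowed from Ulpanen 'pumhesnago' after the early changes, it would undergo only the recent ones:
  rule 3 (debuccalisation): no change (pumhesnago)
  rule 4 (palatalisation): no change (pumhesnago)
  ⇒ as a loan: pumhesnago
Yotasish 'pomhesnak' matches the inherited outcome exactly, so it is an inherited cognate, not a loan.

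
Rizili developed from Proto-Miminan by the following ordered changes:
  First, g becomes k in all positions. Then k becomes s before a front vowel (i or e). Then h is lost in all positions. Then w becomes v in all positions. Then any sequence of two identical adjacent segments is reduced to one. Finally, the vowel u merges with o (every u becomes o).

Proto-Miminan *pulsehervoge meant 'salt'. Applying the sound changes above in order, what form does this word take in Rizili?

Rizili: *pulsehervoge > pulsehervoke > pulsehervose > pulseervose > pulservose > polservose  (by unconditioned shift, palatalisation, h-loss, degemination, vowel merger)

polservose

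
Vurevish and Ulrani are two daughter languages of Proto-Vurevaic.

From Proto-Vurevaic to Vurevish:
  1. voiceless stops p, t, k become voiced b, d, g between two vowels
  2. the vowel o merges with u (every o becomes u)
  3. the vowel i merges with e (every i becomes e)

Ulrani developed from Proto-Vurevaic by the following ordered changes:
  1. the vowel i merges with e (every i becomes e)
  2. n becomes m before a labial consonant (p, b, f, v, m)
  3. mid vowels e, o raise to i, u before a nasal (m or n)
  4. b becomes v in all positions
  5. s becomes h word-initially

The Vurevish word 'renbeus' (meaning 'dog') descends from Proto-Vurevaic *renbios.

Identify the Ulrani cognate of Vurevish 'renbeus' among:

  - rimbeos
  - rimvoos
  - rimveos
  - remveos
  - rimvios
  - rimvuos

rimveos

Ulrani: start from *renbios.
  rule 1 (vowel merger): renbios → renbeos
  rule 2 (nasal place assimilation): renbeos → rembeos
  rule 3 (pre-nasal raising): rembeos → rimbeos
  rule 4 (unconditioned shift): rimbeos → rimveos
  rule 5: no change — rimveos
  ⇒ Ulrani rimveos
The other candidates each miss or misapply at least one Ulrani change.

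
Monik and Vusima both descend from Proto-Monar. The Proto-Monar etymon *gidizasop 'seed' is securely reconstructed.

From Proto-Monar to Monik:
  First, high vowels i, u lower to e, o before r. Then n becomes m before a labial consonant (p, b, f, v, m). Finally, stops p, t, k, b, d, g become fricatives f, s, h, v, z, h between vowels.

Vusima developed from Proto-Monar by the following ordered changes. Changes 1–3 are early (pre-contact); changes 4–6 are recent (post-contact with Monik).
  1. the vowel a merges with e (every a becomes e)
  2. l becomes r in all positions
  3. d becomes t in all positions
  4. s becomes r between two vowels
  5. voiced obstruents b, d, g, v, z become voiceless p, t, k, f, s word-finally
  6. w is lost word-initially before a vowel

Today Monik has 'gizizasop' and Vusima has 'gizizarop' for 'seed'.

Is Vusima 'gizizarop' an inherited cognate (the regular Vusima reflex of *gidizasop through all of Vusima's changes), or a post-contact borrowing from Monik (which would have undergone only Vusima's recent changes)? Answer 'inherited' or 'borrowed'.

If inherited, *gidizasop would pass through all of Vusima's changes:
Vusima: *gidizasop
  gidizasop → gidizesop   [vowel merger]
  gidizesop (rule 2 does not apply)
  gidizesop → gitizesop   [unconditioned shift]
  gitizesop → gitizerop   [rhotacism]
  gitizerop (rule 5 does not apply)
  gitizerop (rule 6 does not apply)
  giving Vusima gitizerop.
If borrowed from Monik 'gizizasop' after the early changes, it would undergo only the recent ones:
  rule 4 (rhotacism): gizizasop → gizizarop
  rule 5 (final devoicing): no change (gizizarop)
  rule 6 (glide loss): no change (gizizarop)
  ⇒ as a loan: gizizarop
Vusima 'gizizarop' matches the loan outcome 'gizizarop', not the inherited 'gitizerop' — it skipped the early Vusima changes, so it was borrowed from Monik.

borrowed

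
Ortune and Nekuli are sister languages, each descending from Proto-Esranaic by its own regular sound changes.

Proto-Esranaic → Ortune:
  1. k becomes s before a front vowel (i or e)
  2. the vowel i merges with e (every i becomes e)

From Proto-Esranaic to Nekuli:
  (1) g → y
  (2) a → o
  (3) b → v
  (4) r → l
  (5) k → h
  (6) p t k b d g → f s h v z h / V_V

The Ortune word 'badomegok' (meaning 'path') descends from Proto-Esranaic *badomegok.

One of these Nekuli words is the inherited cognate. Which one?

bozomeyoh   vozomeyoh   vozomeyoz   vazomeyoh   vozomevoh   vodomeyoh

Nekuli: *badomegok > badomeyok > bodomeyok > vodomeyok > vodomeyoh > vozomeyoh  (by unconditioned shift, vowel merger, unconditioned shift, unconditioned shift, intervocalic lenition)

vozomeyoh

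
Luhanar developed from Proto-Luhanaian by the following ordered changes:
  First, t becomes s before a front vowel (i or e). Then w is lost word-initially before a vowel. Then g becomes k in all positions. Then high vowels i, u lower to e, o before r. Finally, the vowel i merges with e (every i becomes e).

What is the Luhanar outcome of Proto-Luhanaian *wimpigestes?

empekesses

Luhanar: *wimpigestes
  wimpigestes → wimpigesses   [palatalisation]
  wimpigesses → impigesses   [glide loss]
  impigesses → impikesses   [unconditioned shift]
  impikesses (rule 4 does not apply)
  impikesses → empekesses   [vowel merger]
  giving Luhanar empekesses.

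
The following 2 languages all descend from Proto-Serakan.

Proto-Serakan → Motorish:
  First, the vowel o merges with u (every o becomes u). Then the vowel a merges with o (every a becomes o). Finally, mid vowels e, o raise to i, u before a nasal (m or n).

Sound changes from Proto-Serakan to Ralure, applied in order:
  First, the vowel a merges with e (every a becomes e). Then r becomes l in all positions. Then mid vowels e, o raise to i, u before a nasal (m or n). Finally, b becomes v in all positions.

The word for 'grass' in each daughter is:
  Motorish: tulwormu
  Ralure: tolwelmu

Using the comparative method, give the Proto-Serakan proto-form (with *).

Position 2: Motorish has u, Ralure has o. Ralure preserves o here (none of its changes turn any other segment into o), so the proto-segment is *o.
Position 6: Motorish has r, Ralure has l. Motorish preserves r here (none of its changes turn any other segment into r), so the proto-segment is *r.
This points to *tolwarmu. Verify forward in each daughter:
Motorish: *tolwarmu
  tolwarmu → tulwarmu   [vowel merger]
  tulwarmu → tulwormu   [vowel merger]
  tulwormu (rule 3 does not apply)
  giving Motorish tulwormu.
Ralure: *tolwarmu > tolwermu > tolwelmu  (by vowel merger, unconditioned shift)
*tolwarmu is the unique common source.

*tolwarmu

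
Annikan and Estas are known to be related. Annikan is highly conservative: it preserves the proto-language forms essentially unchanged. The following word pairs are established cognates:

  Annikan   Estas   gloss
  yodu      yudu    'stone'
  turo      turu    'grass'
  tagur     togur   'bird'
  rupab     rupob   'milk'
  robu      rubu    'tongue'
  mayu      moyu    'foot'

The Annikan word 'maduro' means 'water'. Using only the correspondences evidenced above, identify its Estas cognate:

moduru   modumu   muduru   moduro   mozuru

moduru

tagur ~ togur, mayu ~ moyu — Annikan a corresponds to Estas o after a consonant, before a consonant other than r, m, n, p, b, f, v.
turo ~ turu — Annikan o corresponds to Estas u word-finally.
Applying these to Annikan 'maduro':
  maduro → moduro   (a→o after a consonant, before a consonant other than r, m, n, p, b, f, v)
  moduro → moduru   (o→u word-finally)
So the Estas cognate is 'moduru'.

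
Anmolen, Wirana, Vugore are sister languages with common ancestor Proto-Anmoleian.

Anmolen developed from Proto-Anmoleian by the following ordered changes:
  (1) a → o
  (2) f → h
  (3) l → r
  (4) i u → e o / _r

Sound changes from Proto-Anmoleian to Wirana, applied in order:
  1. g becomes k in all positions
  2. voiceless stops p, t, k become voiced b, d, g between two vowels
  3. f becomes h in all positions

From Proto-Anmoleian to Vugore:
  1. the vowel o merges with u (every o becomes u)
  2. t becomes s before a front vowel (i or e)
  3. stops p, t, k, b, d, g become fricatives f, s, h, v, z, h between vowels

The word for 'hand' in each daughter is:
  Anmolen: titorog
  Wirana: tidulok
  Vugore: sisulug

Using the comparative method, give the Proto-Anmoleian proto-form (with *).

*titulog

Position 4: Anmolen has o, Wirana has u, Vugore has u. Wirana preserves u here (none of its changes turn any other segment into u), so the proto-segment is *u.
Position 6: Anmolen has o, Wirana has o, Vugore has u. Wirana preserves o here (none of its changes turn any other segment into o), so the proto-segment is *o.
Continuing position by position gives *titulog; check it forward:
Anmolen: *titulog
  titulog (rule 1 does not apply)
  titulog (rule 2 does not apply)
  titulog → titurog   [unconditioned shift]
  titurog → titorog   [pre-rhotic lowering]
  giving Anmolen titorog.
Wirana: start from *titulog.
  rule 1 (unconditioned shift): titulog → titulok
  rule 2 (intervocalic voicing): titulok → tidulok
  rule 3: no change — tidulok
  ⇒ Wirana tidulok
Vugore: start from *titulog.
  rule 1 (vowel merger): titulog → titulug
  rule 2 (palatalisation): titulug → situlug
  rule 3 (intervocalic lenition): situlug → sisulug
  ⇒ Vugore sisulug
*titulog is the unique common source.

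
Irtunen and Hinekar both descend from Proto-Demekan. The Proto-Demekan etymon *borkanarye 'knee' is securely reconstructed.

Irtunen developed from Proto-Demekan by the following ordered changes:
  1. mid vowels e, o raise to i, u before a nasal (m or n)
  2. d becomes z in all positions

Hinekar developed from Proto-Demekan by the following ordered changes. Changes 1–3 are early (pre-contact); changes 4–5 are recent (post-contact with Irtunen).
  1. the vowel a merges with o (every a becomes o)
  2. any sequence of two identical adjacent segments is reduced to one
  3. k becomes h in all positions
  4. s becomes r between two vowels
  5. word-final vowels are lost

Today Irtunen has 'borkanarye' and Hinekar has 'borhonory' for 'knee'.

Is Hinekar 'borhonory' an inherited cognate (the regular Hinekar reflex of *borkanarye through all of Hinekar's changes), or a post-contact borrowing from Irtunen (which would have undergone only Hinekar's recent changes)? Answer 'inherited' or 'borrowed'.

inherited

If inherited, *borkanarye would pass through all of Hinekar's changes:
Hinekar: *borkanarye
  borkanarye → borkonorye   [vowel merger]
  borkonorye (rule 2 does not apply)
  borkonorye → borhonorye   [unconditioned shift]
  borhonorye (rule 4 does not apply)
  borhonorye → borhonory   [apocope]
  giving Hinekar borhonory.
If borrowed from Irtunen 'borkanarye' after the early changes, it would undergo only the recent ones:
  rule 4 (rhotacism): no change (borkanarye)
  rule 5 (apocope): borkanarye → borkanary
  ⇒ as a loan: borkanary
Hinekar 'borhonory' matches the inherited outcome exactly, so it is an inherited cognate, not a loan.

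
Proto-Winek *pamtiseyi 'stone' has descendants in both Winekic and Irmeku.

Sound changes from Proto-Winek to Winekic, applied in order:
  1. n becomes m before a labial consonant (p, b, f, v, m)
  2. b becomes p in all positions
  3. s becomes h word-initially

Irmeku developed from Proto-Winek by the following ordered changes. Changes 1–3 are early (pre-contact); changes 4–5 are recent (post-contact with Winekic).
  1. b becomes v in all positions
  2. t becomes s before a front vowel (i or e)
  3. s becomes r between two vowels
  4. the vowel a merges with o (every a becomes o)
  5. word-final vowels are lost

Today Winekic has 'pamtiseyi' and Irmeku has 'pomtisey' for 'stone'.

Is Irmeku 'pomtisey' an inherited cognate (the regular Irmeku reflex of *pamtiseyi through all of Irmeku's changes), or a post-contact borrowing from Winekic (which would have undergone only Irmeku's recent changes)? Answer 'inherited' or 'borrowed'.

borrowed

If inherited, *pamtiseyi would pass through all of Irmeku's changes:
Irmeku: *pamtiseyi
  pamtiseyi (rule 1 does not apply)
  pamtiseyi → pamsiseyi   [palatalisation]
  pamsiseyi → pamsireyi   [rhotacism]
  pamsireyi → pomsireyi   [vowel merger]
  pomsireyi → pomsirey   [apocope]
  giving Irmeku pomsirey.
If borrowed from Winekic 'pamtiseyi' after the early changes, it would undergo only the recent ones:
  rule 4 (vowel merger): pamtiseyi → pomtiseyi
  rule 5 (apocope): pomtiseyi → pomtisey
  ⇒ as a loan: pomtisey
Irmeku 'pomtisey' matches the loan outcome 'pomtisey', not the inherited 'pomsirey' — it skipped the early Irmeku changes, so it was borrowed from Winekic.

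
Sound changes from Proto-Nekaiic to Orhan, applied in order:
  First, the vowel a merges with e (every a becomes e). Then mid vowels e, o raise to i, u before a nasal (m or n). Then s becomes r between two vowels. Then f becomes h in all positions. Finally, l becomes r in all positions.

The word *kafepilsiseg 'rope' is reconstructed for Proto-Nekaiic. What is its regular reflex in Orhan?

kehepirsireg

Orhan: *kafepilsiseg
  kafepilsiseg → kefepilsiseg   [vowel merger]
  kefepilsiseg (rule 2 does not apply)
  kefepilsiseg → kefepilsireg   [rhotacism]
  kefepilsireg → kehepilsireg   [unconditioned shift]
  kehepilsireg → kehepirsireg   [unconditioned shift]
  giving Orhan kehepirsireg.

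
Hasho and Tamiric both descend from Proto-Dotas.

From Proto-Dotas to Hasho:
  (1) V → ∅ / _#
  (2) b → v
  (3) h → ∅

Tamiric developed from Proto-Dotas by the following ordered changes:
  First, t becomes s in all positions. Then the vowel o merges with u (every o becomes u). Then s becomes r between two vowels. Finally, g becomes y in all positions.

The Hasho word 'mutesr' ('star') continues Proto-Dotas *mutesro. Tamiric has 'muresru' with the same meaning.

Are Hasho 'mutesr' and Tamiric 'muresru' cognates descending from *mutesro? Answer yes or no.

Derive the expected Tamiric reflex of *mutesro:
Tamiric: *mutesro
  mutesro → musesro   [unconditioned shift]
  musesro → musesru   [vowel merger]
  musesru → muresru   [rhotacism]
  muresru (rule 4 does not apply)
  giving Tamiric muresru.
Tamiric 'muresru' matches the regular reflex exactly, so the pair is cognate.

yes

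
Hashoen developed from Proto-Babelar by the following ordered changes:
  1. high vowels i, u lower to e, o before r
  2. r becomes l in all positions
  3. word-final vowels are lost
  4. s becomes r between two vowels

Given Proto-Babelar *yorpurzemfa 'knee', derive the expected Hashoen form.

yolpolzemf

Hashoen: *yorpurzemfa
  yorpurzemfa → yorporzemfa   [pre-rhotic lowering]
  yorporzemfa → yolpolzemfa   [unconditioned shift]
  yolpolzemfa → yolpolzemf   [apocope]
  yolpolzemf (rule 4 does not apply)
  giving Hashoen yolpolzemf.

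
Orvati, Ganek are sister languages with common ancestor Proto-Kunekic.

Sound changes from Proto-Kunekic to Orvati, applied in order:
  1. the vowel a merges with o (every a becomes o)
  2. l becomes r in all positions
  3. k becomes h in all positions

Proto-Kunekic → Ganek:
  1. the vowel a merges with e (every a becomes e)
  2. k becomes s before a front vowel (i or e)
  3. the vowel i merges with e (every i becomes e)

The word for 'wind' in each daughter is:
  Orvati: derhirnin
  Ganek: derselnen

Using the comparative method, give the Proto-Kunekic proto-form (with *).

Position 6: Orvati has r, Ganek has l. Ganek preserves l here (none of its changes turn any other segment into l), so the proto-segment is *l.
Position 8: Orvati has i, Ganek has e. Orvati preserves i here (none of its changes turn any other segment into i), so the proto-segment is *i.
Verify the candidate proto-form against each daughter:
Orvati: *derkilnin
  derkilnin (rule 1 does not apply)
  derkilnin → derkirnin   [unconditioned shift]
  derkirnin → derhirnin   [unconditioned shift]
  giving Orvati derhirnin.
Ganek: start from *derkilnin.
  rule 1: no change — derkilnin
  rule 2 (palatalisation): derkilnin → dersilnin
  rule 3 (vowel merger): dersilnin → derselnen
  ⇒ Ganek derselnen
Only *derkilnin yields all of Orvati derhirnin, Ganek derselnen.

*derkilnin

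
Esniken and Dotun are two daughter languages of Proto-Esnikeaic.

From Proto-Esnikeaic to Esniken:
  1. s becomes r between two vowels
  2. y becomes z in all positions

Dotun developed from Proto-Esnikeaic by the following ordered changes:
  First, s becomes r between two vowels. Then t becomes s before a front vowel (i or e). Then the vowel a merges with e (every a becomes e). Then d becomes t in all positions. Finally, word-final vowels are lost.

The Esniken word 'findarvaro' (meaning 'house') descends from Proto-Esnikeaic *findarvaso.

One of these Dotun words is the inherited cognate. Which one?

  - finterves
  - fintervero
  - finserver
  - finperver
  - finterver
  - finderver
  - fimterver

finterver

Dotun: start from *findarvaso.
  rule 1 (rhotacism): findarvaso → findarvaro
  rule 2: no change — findarvaro
  rule 3 (vowel merger): findarvaro → findervero
  rule 4 (unconditioned shift): findervero → fintervero
  rule 5 (apocope): fintervero → finterver
  ⇒ Dotun finterver
Only 'finterver' matches the regular Dotun development of *findarvaso.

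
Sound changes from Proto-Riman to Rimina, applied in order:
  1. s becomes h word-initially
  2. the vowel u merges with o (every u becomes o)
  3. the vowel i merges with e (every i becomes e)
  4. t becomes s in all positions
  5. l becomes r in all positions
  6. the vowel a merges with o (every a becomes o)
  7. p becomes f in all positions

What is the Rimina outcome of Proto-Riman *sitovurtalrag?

Rimina: *sitovurtalrag > hitovurtalrag > hitovortalrag > hetovortalrag > hesovorsalrag > hesovorsarrag > hesovorsorrog  (by debuccalisation, vowel merger, vowel merger, unconditioned shift, unconditioned shift, vowel merger)

hesovorsorrog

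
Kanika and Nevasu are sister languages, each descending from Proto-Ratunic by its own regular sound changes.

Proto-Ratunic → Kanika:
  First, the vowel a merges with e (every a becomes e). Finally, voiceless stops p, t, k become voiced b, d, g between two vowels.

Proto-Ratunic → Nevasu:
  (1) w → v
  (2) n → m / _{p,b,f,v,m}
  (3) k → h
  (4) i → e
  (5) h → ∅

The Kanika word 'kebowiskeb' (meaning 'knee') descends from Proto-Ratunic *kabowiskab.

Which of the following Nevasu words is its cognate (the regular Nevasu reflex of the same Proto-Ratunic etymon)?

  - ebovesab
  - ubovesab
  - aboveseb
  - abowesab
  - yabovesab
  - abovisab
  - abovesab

abovesab

Nevasu: *kabowiskab
  kabowiskab → kaboviskab   [unconditioned shift]
  kaboviskab (rule 2 does not apply)
  kaboviskab → habovishab   [unconditioned shift]
  habovishab → haboveshab   [vowel merger]
  haboveshab → abovesab   [h-loss]
  giving Nevasu abovesab.
Among the options, 'abovesab' alone shows every Nevasu change applied in order.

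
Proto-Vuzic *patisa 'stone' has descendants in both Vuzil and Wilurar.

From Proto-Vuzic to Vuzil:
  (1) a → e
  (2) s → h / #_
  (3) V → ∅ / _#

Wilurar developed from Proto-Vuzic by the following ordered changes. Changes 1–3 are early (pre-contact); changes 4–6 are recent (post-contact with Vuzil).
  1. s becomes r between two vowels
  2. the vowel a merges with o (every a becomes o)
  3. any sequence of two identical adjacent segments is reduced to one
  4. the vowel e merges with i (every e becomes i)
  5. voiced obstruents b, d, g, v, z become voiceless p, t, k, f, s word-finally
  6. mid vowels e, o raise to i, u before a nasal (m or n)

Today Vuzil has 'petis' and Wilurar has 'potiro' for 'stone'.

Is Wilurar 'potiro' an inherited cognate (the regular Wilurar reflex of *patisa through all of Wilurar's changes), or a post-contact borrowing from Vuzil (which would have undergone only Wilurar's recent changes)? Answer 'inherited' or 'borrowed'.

If inherited, *patisa would pass through all of Wilurar's changes:
Wilurar: start from *patisa.
  rule 1 (rhotacism): patisa → patira
  rule 2 (vowel merger): patira → potiro
  rule 3: no change — potiro
  rule 4: no change — potiro
  rule 5: no change — potiro
  rule 6: no change — potiro
  ⇒ Wilurar potiro
If borrowed from Vuzil 'petis' after the early changes, it would undergo only the recent ones:
  rule 4 (vowel merger): petis → pitis
  rule 5 (final devoicing): no change (pitis)
  rule 6 (pre-nasal raising): no change (pitis)
  ⇒ as a loan: pitis
Wilurar 'potiro' matches the inherited outcome exactly, so it is an inherited cognate, not a loan.

inherited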